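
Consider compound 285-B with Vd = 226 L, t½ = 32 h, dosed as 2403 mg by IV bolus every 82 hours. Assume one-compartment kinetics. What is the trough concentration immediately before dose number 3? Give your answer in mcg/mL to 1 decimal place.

f = (1/2)^(τ/t½) = (1/2)^(82/32) ≈ 0.1693.
C₀ = D/Vd = 2403/226 ≈ 10.633 mcg/mL.
Before the 3rd dose, 2 doses have been given. Superposition: Cmin = C₀·(f + f²).
≈ 10.633 × (0.1693 + 0.0287) ≈ 10.633 × 0.1980 ≈ 2.105 mcg/mL.

2.1 mcg/mL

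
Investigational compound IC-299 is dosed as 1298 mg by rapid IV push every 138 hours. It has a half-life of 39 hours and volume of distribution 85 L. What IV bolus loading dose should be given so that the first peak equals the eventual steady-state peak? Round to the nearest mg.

f = (1/2)^(138/39) ≈ 0.086063; accumulation ratio R = 1/(1−f) ≈ 1.09417.
Loading dose to hit Cmax,ss on first dose: D_load = D_maint·R ≈ 1298 × 1.09417 ≈ 1420.23 mg.

1420 mg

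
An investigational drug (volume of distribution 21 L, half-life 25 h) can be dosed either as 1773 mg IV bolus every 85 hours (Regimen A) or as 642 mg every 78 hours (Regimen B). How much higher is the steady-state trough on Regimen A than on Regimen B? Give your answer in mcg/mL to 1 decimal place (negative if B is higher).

Regimen A: f = (1/2)^(85/25) ≈ 0.0947; Cmin,ss = (1773/21)·f/(1−f) ≈ 8.832 mcg/mL.
Regimen B: f = (1/2)^(78/25) ≈ 0.1150; Cmin,ss = (642/21)·f/(1−f) ≈ 3.973 mcg/mL.
Difference ≈ 8.832 − 3.973 ≈ 4.859 mcg/mL.

4.9 mcg/mL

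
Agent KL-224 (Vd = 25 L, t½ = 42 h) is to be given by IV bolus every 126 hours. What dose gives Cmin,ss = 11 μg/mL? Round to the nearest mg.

τ/t½ = 126/42 ≈ 3, so f = (1/2)^(126/42) ≈ 0.125000.
Cmin,ss = (D/Vd)·f/(1−f), so D = Cmin,ss·Vd·(1−f)/f.
D = 11 × 25 × (1−f)/f ≈ 11 × 25 × 7.00000 ≈ 1925.00 mg.

1925 mg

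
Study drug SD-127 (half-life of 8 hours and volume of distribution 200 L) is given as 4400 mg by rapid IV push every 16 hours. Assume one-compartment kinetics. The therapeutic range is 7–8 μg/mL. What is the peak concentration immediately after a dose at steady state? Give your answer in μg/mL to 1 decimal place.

29.3 μg/mL

τ = 16 h = 2 half-lives, so f = (1/2)^2 = 0.25.
At steady state, R = 1/(1 − 0.25) = 4/3.
Single-dose peak C₀ = D/Vd = 4400/200 = 22 μg/mL.
Steady-state peak Cmax,ss = C₀·R = 22 × 4/3 ≈ 29.333 μg/mL.
Peak 29.3 μg/mL vs MTC 8 μg/mL: exceeds toxic threshold.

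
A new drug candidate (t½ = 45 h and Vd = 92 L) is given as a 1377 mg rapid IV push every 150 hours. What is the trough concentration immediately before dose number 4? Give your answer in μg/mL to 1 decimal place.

f = (1/2)^(τ/t½) = (1/2)^(150/45) ≈ 0.0992.
C₀ = D/Vd = 1377/92 ≈ 14.967 μg/mL.
Before the 4th dose, 3 doses have been given. Superposition: Cmin = C₀·(f + f² + … + f^3).
≈ 14.967 × (0.0992 + 0.0098 + 0.0010) ≈ 14.967 × 0.1100 ≈ 1.646 μg/mL.

1.6 μg/mL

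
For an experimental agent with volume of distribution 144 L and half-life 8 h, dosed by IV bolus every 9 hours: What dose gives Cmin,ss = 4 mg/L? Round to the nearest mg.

680 mg

τ/t½ = 9/8 ≈ 1.125, so f = (1/2)^(9/8) ≈ 0.458502.
Cmin,ss = (D/Vd)·f/(1−f), so D = Cmin,ss·Vd·(1−f)/f.
D = 4 × 144 × (1−f)/f ≈ 4 × 144 × 1.18102 ≈ 680.27 mg.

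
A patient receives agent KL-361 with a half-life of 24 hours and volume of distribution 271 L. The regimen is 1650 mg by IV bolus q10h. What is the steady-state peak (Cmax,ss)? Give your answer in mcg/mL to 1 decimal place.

24.3 mcg/mL

k = ln2/t½ = ln2/24 ≈ 0.028881 h⁻¹; fraction remaining f = e^(−kτ) = e^(−0.028881×10) ≈ 0.7492.
Accumulation ratio R = 1/(1 − f) ≈ 1/0.2508 ≈ 3.9872.
Each bolus raises the concentration by D/Vd = 1650/271 ≈ 6.089 mcg/mL.
Steady-state peak Cmax,ss = C₀·R ≈ 6.089 × 3.9872 ≈ 24.278 mcg/mL.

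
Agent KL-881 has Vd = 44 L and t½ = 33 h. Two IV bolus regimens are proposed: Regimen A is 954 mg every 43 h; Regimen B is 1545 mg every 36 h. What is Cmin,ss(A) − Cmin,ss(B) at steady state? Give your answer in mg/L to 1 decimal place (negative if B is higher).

Regimen A: f = (1/2)^(43/33) ≈ 0.4053; Cmin,ss = (954/44)·f/(1−f) ≈ 14.777 mg/L.
Regimen B: f = (1/2)^(36/33) ≈ 0.4695; Cmin,ss = (1545/44)·f/(1−f) ≈ 31.076 mg/L.
Difference ≈ 14.777 − 31.076 ≈ -16.299 mg/L.

-16.3 mg/L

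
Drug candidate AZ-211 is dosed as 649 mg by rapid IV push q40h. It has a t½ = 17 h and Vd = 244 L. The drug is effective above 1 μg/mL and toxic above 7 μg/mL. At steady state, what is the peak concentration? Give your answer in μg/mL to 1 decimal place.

τ/t½ = 40/17 ≈ 2.3529, so fraction remaining f = (1/2)^(40/17) ≈ 0.1957.
Accumulation ratio R = 1/(1 − f) ≈ 1/0.8043 ≈ 1.2433.
Single-dose peak C₀ = D/Vd = 649/244 ≈ 2.660 μg/mL.
Steady-state peak Cmax,ss = C₀·R ≈ 2.660 × 1.2433 ≈ 3.307 μg/mL.
Peak 3.3 μg/mL vs MTC 7 μg/mL: below toxic threshold.

3.3 μg/mL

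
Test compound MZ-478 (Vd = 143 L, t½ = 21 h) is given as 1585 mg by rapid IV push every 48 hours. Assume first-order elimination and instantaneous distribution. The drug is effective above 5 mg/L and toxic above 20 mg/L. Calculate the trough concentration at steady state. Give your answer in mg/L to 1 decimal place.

2.9 mg/L

k = ln2/t½ = ln2/21 ≈ 0.033007 h⁻¹; fraction remaining f = e^(−kτ) = e^(−0.033007×48) ≈ 0.2051.
At steady state, accumulation factor R = 1/(1 − e^(−kτ)) ≈ 1.2580.
Single-dose peak C₀ = D/Vd = 1585/143 ≈ 11.084 mg/L.
Steady-state peak Cmax,ss = C₀·R ≈ 11.084 × 1.2580 ≈ 13.944 mg/L.
Steady-state trough Cmin,ss = Cmax,ss·f ≈ 13.944 × 0.2051 ≈ 2.860 mg/L.
Trough 2.9 mg/L vs MEC 5 mg/L: subtherapeutic.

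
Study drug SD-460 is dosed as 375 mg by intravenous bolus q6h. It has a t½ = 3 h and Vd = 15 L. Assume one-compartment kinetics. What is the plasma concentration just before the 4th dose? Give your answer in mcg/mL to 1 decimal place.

8.2 mcg/mL

f = (1/2)^(τ/t½) = (1/2)^(6/3) ≈ 0.2500.
C₀ = D/Vd = 375/15 ≈ 25.000 mcg/mL.
Before the 4th dose, 3 doses have been given. Superposition: Cmin = C₀·(f + f² + … + f^3).
≈ 25.000 × (0.2500 + 0.0625 + 0.0156) ≈ 25.000 × 0.3281 ≈ 8.203 mcg/mL.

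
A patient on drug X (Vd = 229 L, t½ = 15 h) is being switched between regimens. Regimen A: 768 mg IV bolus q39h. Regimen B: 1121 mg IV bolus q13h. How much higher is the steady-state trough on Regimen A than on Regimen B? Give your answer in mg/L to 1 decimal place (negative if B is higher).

-5.3 mg/L

Regimen A: f = (1/2)^(39/15) ≈ 0.1649; Cmin,ss = (768/229)·f/(1−f) ≈ 0.662 mg/L.
Regimen B: f = (1/2)^(13/15) ≈ 0.5484; Cmin,ss = (1121/229)·f/(1−f) ≈ 5.944 mg/L.
Difference ≈ 0.662 − 5.944 ≈ -5.282 mg/L.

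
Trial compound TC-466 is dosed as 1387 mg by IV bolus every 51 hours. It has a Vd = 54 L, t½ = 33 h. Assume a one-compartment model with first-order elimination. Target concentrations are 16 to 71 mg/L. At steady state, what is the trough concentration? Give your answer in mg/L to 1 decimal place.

k = ln2/t½ = ln2/33 ≈ 0.021004 h⁻¹; fraction remaining f = e^(−kτ) = e^(−0.021004×51) ≈ 0.3426.
Single-dose peak C₀ = D/Vd = 1387/54 ≈ 25.685 mg/L.
Steady-state trough Cmin,ss = C₀·f/(1−f) ≈ 25.685 × 0.3426/0.6574 ≈ 13.386 mg/L.
Trough 13.4 mg/L vs MEC 16 mg/L: subtherapeutic.

13.4 mg/L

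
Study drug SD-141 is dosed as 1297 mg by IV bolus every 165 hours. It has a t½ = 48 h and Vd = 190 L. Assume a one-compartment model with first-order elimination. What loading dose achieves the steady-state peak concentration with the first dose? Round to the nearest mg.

f = (1/2)^(165/48) ≈ 0.092302; accumulation ratio R = 1/(1−f) ≈ 1.10169.
Loading dose to hit Cmax,ss on first dose: D_load = D_maint·R ≈ 1297 × 1.10169 ≈ 1428.89 mg.

1429 mg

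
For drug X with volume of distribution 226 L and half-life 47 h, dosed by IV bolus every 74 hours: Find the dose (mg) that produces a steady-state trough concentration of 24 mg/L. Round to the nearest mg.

τ/t½ = 74/47 ≈ 1.5745, so f = (1/2)^(74/47) ≈ 0.335767.
Cmin,ss = (D/Vd)·f/(1−f), so D = Cmin,ss·Vd·(1−f)/f.
D = 24 × 226 × (1−f)/f ≈ 24 × 226 × 1.97826 ≈ 10730.08 mg.

10730 mg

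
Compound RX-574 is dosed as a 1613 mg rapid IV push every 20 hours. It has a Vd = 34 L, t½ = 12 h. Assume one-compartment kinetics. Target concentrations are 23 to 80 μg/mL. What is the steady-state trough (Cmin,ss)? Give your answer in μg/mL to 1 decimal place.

21.8 μg/mL

Over one 20-h interval, 20/12 ≈ 1.6667 half-lives elapse, leaving f ≈ 0.3150 of each dose.
At steady state, accumulation factor R = 1/(1 − e^(−kτ)) ≈ 1.4599.
Each bolus raises the concentration by D/Vd = 1613/34 ≈ 47.441 μg/mL.
Steady-state peak Cmax,ss = C₀·R ≈ 47.441 × 1.4599 ≈ 69.259 μg/mL.
Steady-state trough Cmin,ss = Cmax,ss·f ≈ 69.259 × 0.3150 ≈ 21.817 μg/mL.
Trough 21.8 μg/mL vs MEC 23 μg/mL: subtherapeutic.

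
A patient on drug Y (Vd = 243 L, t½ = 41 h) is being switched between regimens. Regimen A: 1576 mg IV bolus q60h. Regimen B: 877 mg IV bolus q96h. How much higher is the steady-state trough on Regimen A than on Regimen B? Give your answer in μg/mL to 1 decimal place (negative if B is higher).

Regimen A: f = (1/2)^(60/41) ≈ 0.3626; Cmin,ss = (1576/243)·f/(1−f) ≈ 3.689 μg/mL.
Regimen B: f = (1/2)^(96/41) ≈ 0.1973; Cmin,ss = (877/243)·f/(1−f) ≈ 0.887 μg/mL.
Difference ≈ 3.689 − 0.887 ≈ 2.802 μg/mL.

2.8 μg/mL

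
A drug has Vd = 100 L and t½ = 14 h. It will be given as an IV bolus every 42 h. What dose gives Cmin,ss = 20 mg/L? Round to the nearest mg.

τ/t½ = 42/14 ≈ 3, so f = (1/2)^(42/14) ≈ 0.125000.
Cmin,ss = (D/Vd)·f/(1−f), so D = Cmin,ss·Vd·(1−f)/f.
D = 20 × 100 × (1−f)/f ≈ 20 × 100 × 7.00000 ≈ 14000.00 mg.

14000 mg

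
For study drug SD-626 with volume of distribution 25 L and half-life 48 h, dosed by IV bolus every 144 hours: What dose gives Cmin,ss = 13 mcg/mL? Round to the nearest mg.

2275 mg

τ/t½ = 144/48 ≈ 3, so f = (1/2)^(144/48) ≈ 0.125000.
Cmin,ss = (D/Vd)·f/(1−f), so D = Cmin,ss·Vd·(1−f)/f.
D = 13 × 25 × (1−f)/f ≈ 13 × 25 × 7.00000 ≈ 2275.00 mg.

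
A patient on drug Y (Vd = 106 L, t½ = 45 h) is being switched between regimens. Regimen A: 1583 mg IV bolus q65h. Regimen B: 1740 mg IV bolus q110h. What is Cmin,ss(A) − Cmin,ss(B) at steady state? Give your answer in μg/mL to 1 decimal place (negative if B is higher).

Regimen A: f = (1/2)^(65/45) ≈ 0.3674; Cmin,ss = (1583/106)·f/(1−f) ≈ 8.673 μg/mL.
Regimen B: f = (1/2)^(110/45) ≈ 0.1837; Cmin,ss = (1740/106)·f/(1−f) ≈ 3.694 μg/mL.
Difference ≈ 8.673 − 3.694 ≈ 4.979 μg/mL.

5.0 μg/mL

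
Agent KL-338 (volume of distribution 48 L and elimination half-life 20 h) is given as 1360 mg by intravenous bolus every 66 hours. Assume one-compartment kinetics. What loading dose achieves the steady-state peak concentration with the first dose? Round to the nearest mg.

1514 mg

f = (1/2)^(66/20) ≈ 0.101532; accumulation ratio R = 1/(1−f) ≈ 1.11301.
Loading dose to hit Cmax,ss on first dose: D_load = D_maint·R ≈ 1360 × 1.11301 ≈ 1513.69 mg.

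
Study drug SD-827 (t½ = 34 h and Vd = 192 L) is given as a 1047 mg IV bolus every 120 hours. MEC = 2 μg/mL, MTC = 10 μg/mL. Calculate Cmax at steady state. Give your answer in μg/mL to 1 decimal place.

6.0 μg/mL

τ/t½ = 120/34 ≈ 3.5294, so fraction remaining f = (1/2)^(120/34) ≈ 0.0866.
At steady state, accumulation factor R = 1/(1 − e^(−kτ)) ≈ 1.0948.
Single-dose peak C₀ = D/Vd = 1047/192 ≈ 5.453 μg/mL.
Steady-state peak Cmax,ss = C₀·R ≈ 5.453 × 1.0948 ≈ 5.970 μg/mL.
Peak 6.0 μg/mL vs MTC 10 μg/mL: below toxic threshold.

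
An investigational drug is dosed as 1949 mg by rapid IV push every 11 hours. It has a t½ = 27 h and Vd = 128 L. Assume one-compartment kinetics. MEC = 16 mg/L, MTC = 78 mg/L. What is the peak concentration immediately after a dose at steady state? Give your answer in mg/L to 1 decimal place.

61.9 mg/L

τ/t½ = 11/27 ≈ 0.40741, so fraction remaining f = (1/2)^(11/27) ≈ 0.7540.
At steady state, accumulation factor R = 1/(1 − e^(−kτ)) ≈ 4.0650.
Single-dose peak C₀ = D/Vd = 1949/128 ≈ 15.227 mg/L.
Cmax,ss = C₀/(1 − f) ≈ 15.227/0.2460 ≈ 61.898 mg/L.
Peak 61.9 mg/L vs MTC 78 mg/L: below toxic threshold.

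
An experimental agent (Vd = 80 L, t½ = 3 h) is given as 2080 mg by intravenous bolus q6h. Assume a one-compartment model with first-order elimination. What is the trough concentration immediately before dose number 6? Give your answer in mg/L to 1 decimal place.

8.7 mg/L

f = (1/2)^(τ/t½) = (1/2)^(6/3) ≈ 0.2500.
C₀ = D/Vd = 2080/80 ≈ 26.000 mg/L.
Before the 6th dose, 5 doses have been given. Superposition: Cmin = C₀·(f + f² + … + f^5).
≈ 26.000 × (0.2500 + 0.0625 + 0.0156 + 0.0039 + 0.0010) ≈ 26.000 × 0.3330 ≈ 8.658 mg/L.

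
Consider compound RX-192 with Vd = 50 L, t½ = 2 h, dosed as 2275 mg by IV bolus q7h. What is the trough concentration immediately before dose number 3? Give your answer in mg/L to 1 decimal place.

4.4 mg/L

f = (1/2)^(τ/t½) = (1/2)^(7/2) ≈ 0.0884.
C₀ = D/Vd = 2275/50 ≈ 45.500 mg/L.
Before the 3rd dose, 2 doses have been given. Superposition: Cmin = C₀·(f + f²).
≈ 45.500 × (0.0884 + 0.0078) ≈ 45.500 × 0.0962 ≈ 4.377 mg/L.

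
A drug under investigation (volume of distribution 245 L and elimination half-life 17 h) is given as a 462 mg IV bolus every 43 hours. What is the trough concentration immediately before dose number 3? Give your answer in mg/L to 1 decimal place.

0.4 mg/L

f = (1/2)^(τ/t½) = (1/2)^(43/17) ≈ 0.1732.
C₀ = D/Vd = 462/245 ≈ 1.886 mg/L.
Before the 3rd dose, 2 doses have been given. Superposition: Cmin = C₀·(f + f²).
≈ 1.886 × (0.1732 + 0.0300) ≈ 1.886 × 0.2032 ≈ 0.383 mg/L.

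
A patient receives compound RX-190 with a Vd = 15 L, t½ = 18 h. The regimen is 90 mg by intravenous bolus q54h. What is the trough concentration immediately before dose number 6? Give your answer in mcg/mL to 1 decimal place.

f = (1/2)^(τ/t½) = (1/2)^(54/18) ≈ 0.1250.
C₀ = D/Vd = 90/15 ≈ 6.000 mcg/mL.
Before the 6th dose, 5 doses have been given. Superposition: Cmin = C₀·(f + f² + … + f^5).
≈ 6.000 × (0.1250 + 0.0156 + 0.0020 + 0.0002 + 0.0000) ≈ 6.000 × 0.1428 ≈ 0.857 mcg/mL.

0.9 mcg/mL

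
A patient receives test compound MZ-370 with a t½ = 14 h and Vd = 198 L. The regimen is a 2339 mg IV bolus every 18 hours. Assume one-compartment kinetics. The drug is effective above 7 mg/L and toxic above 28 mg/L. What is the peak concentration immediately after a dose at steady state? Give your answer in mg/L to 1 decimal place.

k = ln2/t½ = ln2/14 ≈ 0.049511 h⁻¹; fraction remaining f = e^(−kτ) = e^(−0.049511×18) ≈ 0.4102.
At steady state, accumulation factor R = 1/(1 − e^(−kτ)) ≈ 1.6955.
Single-dose peak C₀ = D/Vd = 2339/198 ≈ 11.813 mg/L.
Steady-state peak Cmax,ss = C₀·R ≈ 11.813 × 1.6955 ≈ 20.029 mg/L.
Peak 20.0 mg/L vs MTC 28 mg/L: below toxic threshold.

20.0 mg/L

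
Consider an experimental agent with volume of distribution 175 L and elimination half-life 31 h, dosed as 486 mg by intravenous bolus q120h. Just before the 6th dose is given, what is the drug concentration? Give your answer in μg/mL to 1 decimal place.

f = (1/2)^(τ/t½) = (1/2)^(120/31) ≈ 0.0683.
C₀ = D/Vd = 486/175 ≈ 2.777 μg/mL.
Before the 6th dose, 5 doses have been given. Superposition: Cmin = C₀·(f + f² + … + f^5).
≈ 2.777 × (0.0683 + 0.0047 + 0.0003 + 0.0000 + 0.0000) ≈ 2.777 × 0.0733 ≈ 0.204 μg/mL.

0.2 μg/mL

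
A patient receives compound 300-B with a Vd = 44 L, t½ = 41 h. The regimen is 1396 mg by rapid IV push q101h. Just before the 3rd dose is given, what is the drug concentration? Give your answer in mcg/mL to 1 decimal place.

6.8 mcg/mL

f = (1/2)^(τ/t½) = (1/2)^(101/41) ≈ 0.1813.
C₀ = D/Vd = 1396/44 ≈ 31.727 mcg/mL.
Before the 3rd dose, 2 doses have been given. Superposition: Cmin = C₀·(f + f²).
≈ 31.727 × (0.1813 + 0.0329) ≈ 31.727 × 0.2142 ≈ 6.796 mcg/mL.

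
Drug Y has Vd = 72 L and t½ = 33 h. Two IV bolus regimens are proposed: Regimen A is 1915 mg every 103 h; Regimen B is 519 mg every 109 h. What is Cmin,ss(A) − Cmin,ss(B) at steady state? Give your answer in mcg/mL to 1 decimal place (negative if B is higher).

Regimen A: f = (1/2)^(103/33) ≈ 0.1149; Cmin,ss = (1915/72)·f/(1−f) ≈ 3.453 mcg/mL.
Regimen B: f = (1/2)^(109/33) ≈ 0.1013; Cmin,ss = (519/72)·f/(1−f) ≈ 0.813 mcg/mL.
Difference ≈ 3.453 − 0.813 ≈ 2.640 mcg/mL.

2.6 mcg/mL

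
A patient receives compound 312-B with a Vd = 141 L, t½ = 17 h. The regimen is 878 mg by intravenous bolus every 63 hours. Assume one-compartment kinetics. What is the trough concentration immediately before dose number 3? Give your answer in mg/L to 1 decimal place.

f = (1/2)^(τ/t½) = (1/2)^(63/17) ≈ 0.0766.
C₀ = D/Vd = 878/141 ≈ 6.227 mg/L.
Before the 3rd dose, 2 doses have been given. Superposition: Cmin = C₀·(f + f²).
≈ 6.227 × (0.0766 + 0.0059) ≈ 6.227 × 0.0825 ≈ 0.514 mg/L.

0.5 mg/L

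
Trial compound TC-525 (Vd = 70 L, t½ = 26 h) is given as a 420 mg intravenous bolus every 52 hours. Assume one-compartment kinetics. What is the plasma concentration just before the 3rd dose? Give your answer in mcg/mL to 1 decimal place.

f = (1/2)^(τ/t½) = (1/2)^(52/26) ≈ 0.2500.
C₀ = D/Vd = 420/70 ≈ 6.000 mcg/mL.
Before the 3rd dose, 2 doses have been given. Superposition: Cmin = C₀·(f + f²).
≈ 6.000 × (0.2500 + 0.0625) ≈ 6.000 × 0.3125 ≈ 1.875 mcg/mL.

1.9 mcg/mL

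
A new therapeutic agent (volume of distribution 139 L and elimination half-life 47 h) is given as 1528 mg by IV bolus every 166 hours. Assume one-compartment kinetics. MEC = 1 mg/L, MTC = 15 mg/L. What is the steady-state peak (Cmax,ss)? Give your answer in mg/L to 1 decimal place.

12.0 mg/L

τ/t½ = 166/47 ≈ 3.5319, so fraction remaining f = (1/2)^(166/47) ≈ 0.0865.
At steady state, accumulation factor R = 1/(1 − e^(−kτ)) ≈ 1.0947.
Single-dose peak C₀ = D/Vd = 1528/139 ≈ 10.993 mg/L.
Steady-state peak Cmax,ss = C₀·R ≈ 10.993 × 1.0947 ≈ 12.034 mg/L.
Peak 12.0 mg/L vs MTC 15 mg/L: below toxic threshold.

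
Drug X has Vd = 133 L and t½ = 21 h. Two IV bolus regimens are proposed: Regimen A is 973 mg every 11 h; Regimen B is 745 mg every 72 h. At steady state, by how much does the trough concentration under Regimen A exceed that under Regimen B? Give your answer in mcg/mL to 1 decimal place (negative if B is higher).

16.1 mcg/mL

Regimen A: f = (1/2)^(11/21) ≈ 0.6955; Cmin,ss = (973/133)·f/(1−f) ≈ 16.710 mcg/mL.
Regimen B: f = (1/2)^(72/21) ≈ 0.0929; Cmin,ss = (745/133)·f/(1−f) ≈ 0.574 mcg/mL.
Difference ≈ 16.710 − 0.574 ≈ 16.136 mcg/mL.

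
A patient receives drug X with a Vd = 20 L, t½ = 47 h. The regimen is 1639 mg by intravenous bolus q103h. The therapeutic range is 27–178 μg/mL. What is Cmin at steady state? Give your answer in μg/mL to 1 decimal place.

23.0 μg/mL

Over one 103-h interval, 103/47 ≈ 2.1915 half-lives elapse, leaving f ≈ 0.2189 of each dose.
At steady state, accumulation factor R = 1/(1 − e^(−kτ)) ≈ 1.2802.
Each bolus raises the concentration by D/Vd = 1639/20 ≈ 81.950 μg/mL.
Cmax,ss = C₀/(1 − f) ≈ 81.950/0.7811 ≈ 104.916 μg/mL.
One interval later, Cmin,ss = Cmax,ss·e^(−kτ) ≈ 104.916 × 0.2189 ≈ 22.966 μg/mL.
Trough 23.0 μg/mL vs MEC 27 μg/mL: subtherapeutic.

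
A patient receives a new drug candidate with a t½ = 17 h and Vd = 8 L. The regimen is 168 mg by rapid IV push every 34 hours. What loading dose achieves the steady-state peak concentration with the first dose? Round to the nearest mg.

f = (1/2)^(34/17) ≈ 0.250000; accumulation ratio R = 1/(1−f) ≈ 1.33333.
Loading dose to hit Cmax,ss on first dose: D_load = D_maint·R ≈ 168 × 1.33333 ≈ 224.00 mg.

224 mg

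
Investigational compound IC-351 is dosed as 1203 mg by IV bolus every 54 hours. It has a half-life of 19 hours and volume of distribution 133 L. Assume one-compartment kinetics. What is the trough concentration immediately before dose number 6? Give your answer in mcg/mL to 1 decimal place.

f = (1/2)^(τ/t½) = (1/2)^(54/19) ≈ 0.1395.
C₀ = D/Vd = 1203/133 ≈ 9.045 mcg/mL.
Before the 6th dose, 5 doses have been given. Superposition: Cmin = C₀·(f + f² + … + f^5).
≈ 9.045 × (0.1395 + 0.0195 + 0.0027 + 0.0004 + 0.0001) ≈ 9.045 × 0.1622 ≈ 1.467 mcg/mL.

1.5 mcg/mL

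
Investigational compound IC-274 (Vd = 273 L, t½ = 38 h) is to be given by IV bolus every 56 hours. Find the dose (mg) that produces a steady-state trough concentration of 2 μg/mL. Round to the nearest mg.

τ/t½ = 56/38 ≈ 1.4737, so f = (1/2)^(56/38) ≈ 0.360062.
Cmin,ss = (D/Vd)·f/(1−f), so D = Cmin,ss·Vd·(1−f)/f.
D = 2 × 273 × (1−f)/f ≈ 2 × 273 × 1.77730 ≈ 970.41 mg.

970 mg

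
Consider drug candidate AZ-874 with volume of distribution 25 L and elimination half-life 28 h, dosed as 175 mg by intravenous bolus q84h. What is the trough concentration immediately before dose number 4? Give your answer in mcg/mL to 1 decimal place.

f = (1/2)^(τ/t½) = (1/2)^(84/28) ≈ 0.1250.
C₀ = D/Vd = 175/25 ≈ 7.000 mcg/mL.
Before the 4th dose, 3 doses have been given. Superposition: Cmin = C₀·(f + f² + … + f^3).
≈ 7.000 × (0.1250 + 0.0156 + 0.0020) ≈ 7.000 × 0.1426 ≈ 0.998 mcg/mL.

1.0 mcg/mL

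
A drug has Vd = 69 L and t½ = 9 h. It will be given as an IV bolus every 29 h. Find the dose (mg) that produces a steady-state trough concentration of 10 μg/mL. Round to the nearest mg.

τ/t½ = 29/9 ≈ 3.2222, so f = (1/2)^(29/9) ≈ 0.107155.
Cmin,ss = (D/Vd)·f/(1−f), so D = Cmin,ss·Vd·(1−f)/f.
D = 10 × 69 × (1−f)/f ≈ 10 × 69 × 8.33228 ≈ 5749.27 mg.

5749 mg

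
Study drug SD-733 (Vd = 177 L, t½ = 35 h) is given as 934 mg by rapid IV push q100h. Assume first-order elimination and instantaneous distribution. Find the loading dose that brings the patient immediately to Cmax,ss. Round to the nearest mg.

1084 mg

f = (1/2)^(100/35) ≈ 0.138011; accumulation ratio R = 1/(1−f) ≈ 1.16011.
Loading dose to hit Cmax,ss on first dose: D_load = D_maint·R ≈ 934 × 1.16011 ≈ 1083.54 mg.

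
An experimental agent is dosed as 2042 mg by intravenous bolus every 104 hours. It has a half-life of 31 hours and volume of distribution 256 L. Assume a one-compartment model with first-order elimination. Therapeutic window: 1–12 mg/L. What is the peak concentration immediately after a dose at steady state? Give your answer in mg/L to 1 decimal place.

8.8 mg/L

k = ln2/t½ = ln2/31 ≈ 0.022360 h⁻¹; fraction remaining f = e^(−kτ) = e^(−0.022360×104) ≈ 0.0977.
At steady state, accumulation factor R = 1/(1 − e^(−kτ)) ≈ 1.1083.
Each bolus raises the concentration by D/Vd = 2042/256 ≈ 7.977 mg/L.
Steady-state peak Cmax,ss = C₀·R ≈ 7.977 × 1.1083 ≈ 8.841 mg/L.
Peak 8.8 mg/L vs MTC 12 mg/L: below toxic threshold.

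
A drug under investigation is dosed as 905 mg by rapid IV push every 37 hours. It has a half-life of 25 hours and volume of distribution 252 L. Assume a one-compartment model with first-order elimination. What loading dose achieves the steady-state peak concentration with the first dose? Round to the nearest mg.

f = (1/2)^(37/25) ≈ 0.358489; accumulation ratio R = 1/(1−f) ≈ 1.55882.
Loading dose to hit Cmax,ss on first dose: D_load = D_maint·R ≈ 905 × 1.55882 ≈ 1410.73 mg.

1411 mg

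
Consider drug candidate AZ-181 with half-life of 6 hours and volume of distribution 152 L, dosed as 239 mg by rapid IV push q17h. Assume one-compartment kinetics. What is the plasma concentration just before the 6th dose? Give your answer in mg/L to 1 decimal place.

0.3 mg/L

f = (1/2)^(τ/t½) = (1/2)^(17/6) ≈ 0.1403.
C₀ = D/Vd = 239/152 ≈ 1.572 mg/L.
Before the 6th dose, 5 doses have been given. Superposition: Cmin = C₀·(f + f² + … + f^5).
≈ 1.572 × (0.1403 + 0.0197 + 0.0028 + 0.0004 + 0.0001) ≈ 1.572 × 0.1633 ≈ 0.257 mg/L.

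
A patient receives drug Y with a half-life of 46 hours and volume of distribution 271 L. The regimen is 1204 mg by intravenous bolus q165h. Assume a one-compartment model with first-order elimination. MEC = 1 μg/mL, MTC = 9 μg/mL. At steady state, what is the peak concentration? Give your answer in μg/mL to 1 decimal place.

4.8 μg/mL

k = ln2/t½ = ln2/46 ≈ 0.015068 h⁻¹; fraction remaining f = e^(−kτ) = e^(−0.015068×165) ≈ 0.0832.
At steady state, accumulation factor R = 1/(1 − e^(−kτ)) ≈ 1.0908.
Each bolus raises the concentration by D/Vd = 1204/271 ≈ 4.443 μg/mL.
Cmax,ss = C₀/(1 − f) ≈ 4.443/0.9168 ≈ 4.846 μg/mL.
Peak 4.8 μg/mL vs MTC 9 μg/mL: below toxic threshold.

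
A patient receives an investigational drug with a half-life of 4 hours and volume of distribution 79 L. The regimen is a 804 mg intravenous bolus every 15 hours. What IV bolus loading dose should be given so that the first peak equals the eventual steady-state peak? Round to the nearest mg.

f = (1/2)^(15/4) ≈ 0.074325; accumulation ratio R = 1/(1−f) ≈ 1.08029.
Loading dose to hit Cmax,ss on first dose: D_load = D_maint·R ≈ 804 × 1.08029 ≈ 868.55 mg.

869 mg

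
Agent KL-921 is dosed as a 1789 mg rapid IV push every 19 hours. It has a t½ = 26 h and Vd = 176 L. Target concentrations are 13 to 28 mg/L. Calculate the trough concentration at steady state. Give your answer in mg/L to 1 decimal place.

15.4 mg/L

τ/t½ = 19/26 ≈ 0.73077, so fraction remaining f = (1/2)^(19/26) ≈ 0.6026.
At steady state, accumulation factor R = 1/(1 − e^(−kτ)) ≈ 2.5164.
Single-dose peak C₀ = D/Vd = 1789/176 ≈ 10.165 mg/L.
Steady-state peak Cmax,ss = C₀·R ≈ 10.165 × 2.5164 ≈ 25.579 mg/L.
Steady-state trough Cmin,ss = Cmax,ss·f ≈ 25.579 × 0.6026 ≈ 15.414 mg/L.
Trough 15.4 mg/L vs MEC 13 mg/L: adequate.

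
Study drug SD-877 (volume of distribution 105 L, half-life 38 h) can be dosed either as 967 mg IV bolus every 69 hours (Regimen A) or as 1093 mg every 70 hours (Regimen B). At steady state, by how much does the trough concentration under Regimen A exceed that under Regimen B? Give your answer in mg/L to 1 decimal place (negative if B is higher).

Regimen A: f = (1/2)^(69/38) ≈ 0.2840; Cmin,ss = (967/105)·f/(1−f) ≈ 3.653 mg/L.
Regimen B: f = (1/2)^(70/38) ≈ 0.2789; Cmin,ss = (1093/105)·f/(1−f) ≈ 4.026 mg/L.
Difference ≈ 3.653 − 4.026 ≈ -0.373 mg/L.

-0.4 mg/L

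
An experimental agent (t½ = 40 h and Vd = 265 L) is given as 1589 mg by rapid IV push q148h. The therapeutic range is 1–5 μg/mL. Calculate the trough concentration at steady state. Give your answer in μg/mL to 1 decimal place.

k = ln2/t½ = ln2/40 ≈ 0.017329 h⁻¹; fraction remaining f = e^(−kτ) = e^(−0.017329×148) ≈ 0.0769.
Each bolus raises the concentration by D/Vd = 1589/265 ≈ 5.996 μg/mL.
Steady-state trough Cmin,ss = C₀·f/(1−f) ≈ 5.996 × 0.0769/0.9231 ≈ 0.500 μg/mL.
Trough 0.5 μg/mL vs MEC 1 μg/mL: subtherapeutic.

0.5 μg/mL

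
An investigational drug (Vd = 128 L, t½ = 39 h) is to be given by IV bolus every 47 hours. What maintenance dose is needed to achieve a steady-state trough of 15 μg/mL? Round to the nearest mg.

2507 mg

τ/t½ = 47/39 ≈ 1.2051, so f = (1/2)^(47/39) ≈ 0.433731.
Cmin,ss = (D/Vd)·f/(1−f), so D = Cmin,ss·Vd·(1−f)/f.
D = 15 × 128 × (1−f)/f ≈ 15 × 128 × 1.30558 ≈ 2506.71 mg.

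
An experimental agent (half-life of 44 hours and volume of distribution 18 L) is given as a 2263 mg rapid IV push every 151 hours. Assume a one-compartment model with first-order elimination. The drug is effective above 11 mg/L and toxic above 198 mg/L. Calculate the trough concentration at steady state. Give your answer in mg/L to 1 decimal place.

k = ln2/t½ = ln2/44 ≈ 0.015753 h⁻¹; fraction remaining f = e^(−kτ) = e^(−0.015753×151) ≈ 0.0927.
Accumulation ratio R = 1/(1 − f) ≈ 1/0.9073 ≈ 1.1022.
Each bolus raises the concentration by D/Vd = 2263/18 ≈ 125.722 mg/L.
Cmax,ss = C₀/(1 − f) ≈ 125.722/0.9073 ≈ 138.567 mg/L.
One interval later, Cmin,ss = Cmax,ss·e^(−kτ) ≈ 138.567 × 0.0927 ≈ 12.845 mg/L.
Trough 12.8 mg/L vs MEC 11 mg/L: adequate.

12.8 mg/L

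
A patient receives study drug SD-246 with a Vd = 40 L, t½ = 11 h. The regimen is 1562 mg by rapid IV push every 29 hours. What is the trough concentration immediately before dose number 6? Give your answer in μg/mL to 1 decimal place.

f = (1/2)^(τ/t½) = (1/2)^(29/11) ≈ 0.1608.
C₀ = D/Vd = 1562/40 ≈ 39.050 μg/mL.
Before the 6th dose, 5 doses have been given. Superposition: Cmin = C₀·(f + f² + … + f^5).
≈ 39.050 × (0.1608 + 0.0259 + 0.0042 + 0.0007 + 0.0001) ≈ 39.050 × 0.1917 ≈ 7.486 μg/mL.

7.5 μg/mL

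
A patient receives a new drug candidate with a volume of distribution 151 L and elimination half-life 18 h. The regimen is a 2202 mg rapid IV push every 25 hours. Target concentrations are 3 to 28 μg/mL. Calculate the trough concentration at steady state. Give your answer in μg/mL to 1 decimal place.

9.0 μg/mL

Over one 25-h interval, 25/18 ≈ 1.3889 half-lives elapse, leaving f ≈ 0.3819 of each dose.
Accumulation ratio R = 1/(1 − f) ≈ 1/0.6181 ≈ 1.6179.
Single-dose peak C₀ = D/Vd = 2202/151 ≈ 14.583 μg/mL.
Steady-state peak Cmax,ss = C₀·R ≈ 14.583 × 1.6179 ≈ 23.594 μg/mL.
Steady-state trough Cmin,ss = Cmax,ss·f ≈ 23.594 × 0.3819 ≈ 9.011 μg/mL.
Trough 9.0 μg/mL vs MEC 3 μg/mL: adequate.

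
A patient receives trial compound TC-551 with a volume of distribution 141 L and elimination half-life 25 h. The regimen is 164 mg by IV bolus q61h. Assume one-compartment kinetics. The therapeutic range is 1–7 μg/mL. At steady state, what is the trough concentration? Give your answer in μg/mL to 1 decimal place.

0.3 μg/mL

Over one 61-h interval, 61/25 ≈ 2.44 half-lives elapse, leaving f ≈ 0.1843 of each dose.
Accumulation ratio R = 1/(1 − f) ≈ 1/0.8157 ≈ 1.2259.
Single-dose peak C₀ = D/Vd = 164/141 ≈ 1.163 μg/mL.
Steady-state peak Cmax,ss = C₀·R ≈ 1.163 × 1.2259 ≈ 1.426 μg/mL.
One interval later, Cmin,ss = Cmax,ss·e^(−kτ) ≈ 1.426 × 0.1843 ≈ 0.263 μg/mL.
Trough 0.3 μg/mL vs MEC 1 μg/mL: subtherapeutic.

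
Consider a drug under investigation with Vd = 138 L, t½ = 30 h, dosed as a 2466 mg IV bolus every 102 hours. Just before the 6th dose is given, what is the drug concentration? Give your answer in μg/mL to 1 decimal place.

1.9 μg/mL

f = (1/2)^(τ/t½) = (1/2)^(102/30) ≈ 0.0947.
C₀ = D/Vd = 2466/138 ≈ 17.870 μg/mL.
Before the 6th dose, 5 doses have been given. Superposition: Cmin = C₀·(f + f² + … + f^5).
≈ 17.870 × (0.0947 + 0.0090 + 0.0008 + 0.0001 + 0.0000) ≈ 17.870 × 0.1046 ≈ 1.869 μg/mL.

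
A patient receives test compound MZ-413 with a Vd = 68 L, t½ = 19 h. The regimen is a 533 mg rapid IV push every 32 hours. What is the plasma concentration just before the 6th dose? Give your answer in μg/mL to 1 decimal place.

3.5 μg/mL

f = (1/2)^(τ/t½) = (1/2)^(32/19) ≈ 0.3112.
C₀ = D/Vd = 533/68 ≈ 7.838 μg/mL.
Before the 6th dose, 5 doses have been given. Superposition: Cmin = C₀·(f + f² + … + f^5).
≈ 7.838 × (0.3112 + 0.0968 + 0.0301 + 0.0094 + 0.0029) ≈ 7.838 × 0.4504 ≈ 3.530 μg/mL.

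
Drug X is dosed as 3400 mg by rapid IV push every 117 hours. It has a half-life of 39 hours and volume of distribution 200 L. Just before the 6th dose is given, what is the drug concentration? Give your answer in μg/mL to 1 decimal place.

f = (1/2)^(τ/t½) = (1/2)^(117/39) ≈ 0.1250.
C₀ = D/Vd = 3400/200 ≈ 17.000 μg/mL.
Before the 6th dose, 5 doses have been given. Superposition: Cmin = C₀·(f + f² + … + f^5).
≈ 17.000 × (0.1250 + 0.0156 + 0.0020 + 0.0002 + 0.0000) ≈ 17.000 × 0.1428 ≈ 2.428 μg/mL.

2.4 μg/mL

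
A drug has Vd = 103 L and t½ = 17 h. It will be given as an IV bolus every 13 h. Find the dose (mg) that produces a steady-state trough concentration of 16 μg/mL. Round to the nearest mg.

1152 mg

τ/t½ = 13/17 ≈ 0.76471, so f = (1/2)^(13/17) ≈ 0.588573.
Cmin,ss = (D/Vd)·f/(1−f), so D = Cmin,ss·Vd·(1−f)/f.
D = 16 × 103 × (1−f)/f ≈ 16 × 103 × 0.69902 ≈ 1151.98 mg.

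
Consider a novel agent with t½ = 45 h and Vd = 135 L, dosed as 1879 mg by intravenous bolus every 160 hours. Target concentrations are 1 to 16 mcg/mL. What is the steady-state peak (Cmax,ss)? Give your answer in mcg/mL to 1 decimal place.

15.2 mcg/mL

Over one 160-h interval, 160/45 ≈ 3.5556 half-lives elapse, leaving f ≈ 0.0850 of each dose.
Accumulation ratio R = 1/(1 − f) ≈ 1/0.9150 ≈ 1.0929.
Each bolus raises the concentration by D/Vd = 1879/135 ≈ 13.919 mcg/mL.
Steady-state peak Cmax,ss = C₀·R ≈ 13.919 × 1.0929 ≈ 15.212 mcg/mL.
Peak 15.2 mcg/mL vs MTC 16 mcg/mL: below toxic threshold.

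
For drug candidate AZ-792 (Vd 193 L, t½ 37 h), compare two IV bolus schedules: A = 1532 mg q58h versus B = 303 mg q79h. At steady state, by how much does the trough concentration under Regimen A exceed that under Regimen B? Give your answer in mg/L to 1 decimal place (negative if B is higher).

Regimen A: f = (1/2)^(58/37) ≈ 0.3374; Cmin,ss = (1532/193)·f/(1−f) ≈ 4.042 mg/L.
Regimen B: f = (1/2)^(79/37) ≈ 0.2276; Cmin,ss = (303/193)·f/(1−f) ≈ 0.463 mg/L.
Difference ≈ 4.042 − 0.463 ≈ 3.579 mg/L.

3.6 mg/L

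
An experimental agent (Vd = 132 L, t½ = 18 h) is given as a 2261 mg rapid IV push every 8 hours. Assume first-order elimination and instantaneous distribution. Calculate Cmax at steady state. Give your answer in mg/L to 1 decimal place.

64.6 mg/L

τ/t½ = 8/18 ≈ 0.44444, so fraction remaining f = (1/2)^(8/18) ≈ 0.7349.
Accumulation ratio R = 1/(1 − f) ≈ 1/0.2651 ≈ 3.7722.
Single-dose peak C₀ = D/Vd = 2261/132 ≈ 17.129 mg/L.
Steady-state peak Cmax,ss = C₀·R ≈ 17.129 × 3.7722 ≈ 64.614 mg/L.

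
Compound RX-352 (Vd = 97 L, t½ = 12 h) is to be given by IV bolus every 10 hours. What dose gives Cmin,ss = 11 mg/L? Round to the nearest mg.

τ/t½ = 10/12 ≈ 0.83333, so f = (1/2)^(10/12) ≈ 0.561231.
Cmin,ss = (D/Vd)·f/(1−f), so D = Cmin,ss·Vd·(1−f)/f.
D = 11 × 97 × (1−f)/f ≈ 11 × 97 × 0.78180 ≈ 834.18 mg.

834 mg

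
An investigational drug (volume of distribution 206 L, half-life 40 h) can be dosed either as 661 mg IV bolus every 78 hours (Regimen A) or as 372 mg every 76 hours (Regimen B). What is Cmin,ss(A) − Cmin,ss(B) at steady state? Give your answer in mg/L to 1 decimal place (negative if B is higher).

Regimen A: f = (1/2)^(78/40) ≈ 0.2588; Cmin,ss = (661/206)·f/(1−f) ≈ 1.120 mg/L.
Regimen B: f = (1/2)^(76/40) ≈ 0.2679; Cmin,ss = (372/206)·f/(1−f) ≈ 0.661 mg/L.
Difference ≈ 1.120 − 0.661 ≈ 0.459 mg/L.

0.5 mg/L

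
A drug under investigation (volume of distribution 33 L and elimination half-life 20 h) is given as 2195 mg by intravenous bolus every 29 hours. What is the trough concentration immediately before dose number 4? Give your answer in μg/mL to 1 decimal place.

36.5 μg/mL

f = (1/2)^(τ/t½) = (1/2)^(29/20) ≈ 0.3660.
C₀ = D/Vd = 2195/33 ≈ 66.515 μg/mL.
Before the 4th dose, 3 doses have been given. Superposition: Cmin = C₀·(f + f² + … + f^3).
≈ 66.515 × (0.3660 + 0.1340 + 0.0490) ≈ 66.515 × 0.5490 ≈ 36.517 μg/mL.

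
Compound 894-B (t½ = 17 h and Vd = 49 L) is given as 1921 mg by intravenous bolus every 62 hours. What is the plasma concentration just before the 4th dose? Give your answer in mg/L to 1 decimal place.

f = (1/2)^(τ/t½) = (1/2)^(62/17) ≈ 0.0798.
C₀ = D/Vd = 1921/49 ≈ 39.204 mg/L.
Before the 4th dose, 3 doses have been given. Superposition: Cmin = C₀·(f + f² + … + f^3).
≈ 39.204 × (0.0798 + 0.0064 + 0.0005) ≈ 39.204 × 0.0867 ≈ 3.399 mg/L.

3.4 mg/L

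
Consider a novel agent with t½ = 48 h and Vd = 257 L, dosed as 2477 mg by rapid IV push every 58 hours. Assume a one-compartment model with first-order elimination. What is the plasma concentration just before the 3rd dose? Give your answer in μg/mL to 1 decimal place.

f = (1/2)^(τ/t½) = (1/2)^(58/48) ≈ 0.4328.
C₀ = D/Vd = 2477/257 ≈ 9.638 μg/mL.
Before the 3rd dose, 2 doses have been given. Superposition: Cmin = C₀·(f + f²).
≈ 9.638 × (0.4328 + 0.1873) ≈ 9.638 × 0.6201 ≈ 5.977 μg/mL.

6.0 μg/mL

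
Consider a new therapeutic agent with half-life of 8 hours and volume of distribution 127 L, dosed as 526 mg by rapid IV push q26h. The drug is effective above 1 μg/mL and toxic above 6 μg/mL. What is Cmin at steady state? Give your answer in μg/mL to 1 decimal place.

0.5 μg/mL

k = ln2/t½ = ln2/8 ≈ 0.086643 h⁻¹; fraction remaining f = e^(−kτ) = e^(−0.086643×26) ≈ 0.1051.
At steady state, accumulation factor R = 1/(1 − e^(−kτ)) ≈ 1.1174.
Each bolus raises the concentration by D/Vd = 526/127 ≈ 4.142 μg/mL.
Steady-state peak Cmax,ss = C₀·R ≈ 4.142 × 1.1174 ≈ 4.628 μg/mL.
One interval later, Cmin,ss = Cmax,ss·e^(−kτ) ≈ 4.628 × 0.1051 ≈ 0.486 μg/mL.
Trough 0.5 μg/mL vs MEC 1 μg/mL: subtherapeutic.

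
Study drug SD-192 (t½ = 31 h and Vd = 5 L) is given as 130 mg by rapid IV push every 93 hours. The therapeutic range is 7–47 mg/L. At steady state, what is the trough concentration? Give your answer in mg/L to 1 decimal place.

3.7 mg/L

τ = 93 h = 3 half-lives, so f = (1/2)^3 = 0.125.
Accumulation ratio R = 1/(1 − f) = 1/0.875 = 8/7.
Single-dose peak C₀ = D/Vd = 130/5 = 26 mg/L.
Steady-state peak Cmax,ss = C₀·R = 26 × 8/7 ≈ 29.714 mg/L.
Steady-state trough Cmin,ss = Cmax,ss·f ≈ 29.714 × 0.125 ≈ 3.714 mg/L.
Trough 3.7 mg/L vs MEC 7 mg/L: subtherapeutic.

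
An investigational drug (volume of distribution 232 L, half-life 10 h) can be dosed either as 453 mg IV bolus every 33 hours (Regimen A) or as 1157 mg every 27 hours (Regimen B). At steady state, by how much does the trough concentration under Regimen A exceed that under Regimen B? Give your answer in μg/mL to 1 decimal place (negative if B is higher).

-0.7 μg/mL

Regimen A: f = (1/2)^(33/10) ≈ 0.1015; Cmin,ss = (453/232)·f/(1−f) ≈ 0.221 μg/mL.
Regimen B: f = (1/2)^(27/10) ≈ 0.1539; Cmin,ss = (1157/232)·f/(1−f) ≈ 0.907 μg/mL.
Difference ≈ 0.221 − 0.907 ≈ -0.686 μg/mL.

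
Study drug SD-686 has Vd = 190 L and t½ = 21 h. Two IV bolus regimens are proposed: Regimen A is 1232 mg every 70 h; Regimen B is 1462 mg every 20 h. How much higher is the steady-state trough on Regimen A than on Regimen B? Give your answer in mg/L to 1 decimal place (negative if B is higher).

Regimen A: f = (1/2)^(70/21) ≈ 0.0992; Cmin,ss = (1232/190)·f/(1−f) ≈ 0.714 mg/L.
Regimen B: f = (1/2)^(20/21) ≈ 0.5168; Cmin,ss = (1462/190)·f/(1−f) ≈ 8.230 mg/L.
Difference ≈ 0.714 − 8.230 ≈ -7.516 mg/L.

-7.5 mg/L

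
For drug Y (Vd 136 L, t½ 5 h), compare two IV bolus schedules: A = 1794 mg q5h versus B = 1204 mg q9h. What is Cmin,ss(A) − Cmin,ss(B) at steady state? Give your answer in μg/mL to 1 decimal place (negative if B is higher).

Regimen A: f = (1/2)^(5/5) ≈ 0.5000; Cmin,ss = (1794/136)·f/(1−f) ≈ 13.191 μg/mL.
Regimen B: f = (1/2)^(9/5) ≈ 0.2872; Cmin,ss = (1204/136)·f/(1−f) ≈ 3.567 μg/mL.
Difference ≈ 13.191 − 3.567 ≈ 9.624 μg/mL.

9.6 μg/mL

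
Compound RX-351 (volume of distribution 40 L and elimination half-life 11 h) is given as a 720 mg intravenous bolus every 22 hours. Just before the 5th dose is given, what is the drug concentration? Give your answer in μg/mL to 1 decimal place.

f = (1/2)^(τ/t½) = (1/2)^(22/11) ≈ 0.2500.
C₀ = D/Vd = 720/40 ≈ 18.000 μg/mL.
Before the 5th dose, 4 doses have been given. Superposition: Cmin = C₀·(f + f² + … + f^4).
≈ 18.000 × (0.2500 + 0.0625 + 0.0156 + 0.0039) ≈ 18.000 × 0.3320 ≈ 5.976 μg/mL.

6.0 μg/mL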